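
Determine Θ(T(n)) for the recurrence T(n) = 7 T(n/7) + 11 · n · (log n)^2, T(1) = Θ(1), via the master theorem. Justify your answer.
T(n) = Θ(n · (log n)^3)

Here log_7 7 = 1 and f(n) = 11 · n · (log n)^2 = Θ(n^(log_7 7) · (log n)^2). This is the extended Case 2 of the master theorem (f matches the critical exponent up to log factors), giving T(n) = Θ(n^(log_7 7) · (log n)^(2+1)) = Θ(n · (log n)^3).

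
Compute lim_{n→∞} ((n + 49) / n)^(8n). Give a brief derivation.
lim = e^392

Rewrite as (1 + 49/n)^(8n). By the standard limit (1 + x/n)^n → e^x, we have (1 + 49/n)^n → e^49, and raising to the 8th power gives e^392.
More precisely, ln[(1 + 49/n)^(8n)] = 8n · ln(1 + 49/n) = 8n · (49/n + O(1/n^2)) = 392 + O(1/n) → 392.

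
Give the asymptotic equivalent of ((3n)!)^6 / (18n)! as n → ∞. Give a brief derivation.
((3n)!)^6/(18n)! ~ ((2π·3n)^(5/2) / sqrt(6)) · 6^(−6·3n)  →  0

Write N = 3n. Stirling: N! ~ sqrt(2π N)(N/e)^N and (6N)! ~ sqrt(2π·6N)·(6N/e)^(6N).
  (N!)^6/(6N)! ~ (2π N)^(6/2) (N/e)^(6N) / [sqrt(2π·6N) (6N/e)^(6N)]
     = (2π N)^(6/2) / sqrt(2π·6N) · (N/(6N))^(6N)
     = (2π N)^((6−1)/2) / sqrt(6) · 6^(−6N).
Since 6^6 > 1, the factor 6^(−6N) decays exponentially, so the ratio → 0. Substituting N = 3n gives the stated form.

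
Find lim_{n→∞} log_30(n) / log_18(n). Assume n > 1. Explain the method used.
lim = ln(18) / ln(30) = log_30(18)

Change of base: log_30(n) = ln n / ln 30 and log_18(n) = ln n / ln 18. The ratio is (ln n / ln 30) · (ln 18 / ln n) = ln 18 / ln 30, a constant independent of n. So the limit is ln 18 / ln 30 = log_30(18).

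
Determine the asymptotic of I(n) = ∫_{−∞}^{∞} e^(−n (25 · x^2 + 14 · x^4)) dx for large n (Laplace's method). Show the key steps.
I(n) ~ sqrt(π/(25n))

φ(x) = 25 · x^2 + 14 · x^4 has its unique global minimum at x* = 0 (since φ'(x) = 50x + 56x^3 = 0 only at x = 0 for real x with both coefficients positive, and φ → ∞ as |x| → ∞). At x* = 0, φ(0) = 0 and φ''(0) = 50. Laplace's method then gives
  I(n) ~ sqrt(2π / (n · φ''(0))) · e^(−n φ(0)) = sqrt(2π / (50n)) = sqrt(π/(25n)).
The 14 · x^4 term contributes only at subleading order (an O(1/n) relative correction).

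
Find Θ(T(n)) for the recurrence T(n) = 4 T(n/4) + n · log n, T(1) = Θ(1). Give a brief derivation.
T(n) = Θ(n · (log n)^2)

Here log_4 4 = 1 and f(n) = n · log n = Θ(n^(log_4 4) · (log n)^1). This is the extended Case 2 of the master theorem (f matches the critical exponent up to log factors), giving T(n) = Θ(n^(log_4 4) · (log n)^(1+1)) = Θ(n · (log n)^2).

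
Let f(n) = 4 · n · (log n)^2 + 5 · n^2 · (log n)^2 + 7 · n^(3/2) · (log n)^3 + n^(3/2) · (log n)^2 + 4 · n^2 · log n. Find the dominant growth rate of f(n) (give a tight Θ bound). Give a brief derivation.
f(n) ∈ Θ(n^2 · (log n)^2)

Compare the terms by growth order. For large n, n^a · (log n)^b dominates n^a' · (log n)^b' iff a > a', or (a = a' and b > b'). Ranking the 5 terms shows the dominant one is 5 · n^2 · (log n)^2. Hence f(n) ∈ Θ(n^2 · (log n)^2).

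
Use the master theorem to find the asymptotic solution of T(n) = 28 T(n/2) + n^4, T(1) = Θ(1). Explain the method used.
T(n) = Θ(n^(log_2 28))

Master theorem: compare f(n) = n^4 to n^(log_2 28) where log_2 28 ≈ 4.807. Since 4 < log_2 28, we have f(n) = O(n^(log_2 28 − ε)) for some ε > 0 — Case 1. Hence T(n) = Θ(n^(log_2 28)).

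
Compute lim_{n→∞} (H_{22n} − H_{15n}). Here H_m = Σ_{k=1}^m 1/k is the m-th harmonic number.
lim = ln(22/15)

Euler-Maclaurin gives H_m = ln m + γ + 1/(2m) + O(1/m^2). The γ and O(1/m) terms cancel in the difference:
  H_{22n} − H_{15n} = ln(22n) − ln(15n) + O(1/n) = ln(22/15) + O(1/n).
Hence the limit is ln(22/15).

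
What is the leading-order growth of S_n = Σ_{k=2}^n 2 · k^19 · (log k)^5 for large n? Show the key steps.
S_n ~ n^20 · (log n)^5 / 10

By integral comparison, S_n = ∫_1^n 2 · x^19 · (log x)^5 dx + O(n^19 · (log n)^5). For the integral, the leading term of ∫_1^n x^19 (log x)^5 dx is n^20/20 · (log n)^5 (by repeated integration by parts; each step lowers the log-exponent and produces a relatively O(1/log n) correction). Hence S_n ~ n^20 · (log n)^5 / 10.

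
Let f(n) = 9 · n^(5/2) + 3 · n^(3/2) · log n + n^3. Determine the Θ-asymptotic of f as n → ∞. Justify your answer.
f(n) ∈ Θ(n^3)

Compare the terms by growth order. For large n, n^a · (log n)^b dominates n^a' · (log n)^b' iff a > a', or (a = a' and b > b'). Ranking the 3 terms shows the dominant one is n^3. Hence f(n) ∈ Θ(n^3).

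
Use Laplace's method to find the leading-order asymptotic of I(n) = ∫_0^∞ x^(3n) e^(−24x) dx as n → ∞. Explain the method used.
I(n) ~ (sqrt(2π·3n) / 24) · (3n/(24e))^(3n)

Write the integrand as exp(3n ln x − 24x) and set f(x) = 3n ln x − 24x. Then f'(x) = 3n/x − 24 = 0 at x* = 3n/24, and f''(x*) = −3n/x*^2 = −24^2/(3n). Laplace's method (interior maximum) gives
  I(n) ~ e^(f(x*)) · sqrt(2π / |f''(x*)|)
        = exp(3n ln(3n/24) − 3n) · sqrt(2π · 3n / 24^2)
        = (3n/24)^(3n) e^(−3n) · sqrt(2π·3n) / 24
        = (sqrt(2π·3n) / 24) · (3n/(24e))^(3n).
This matches Γ(3n+1)/24^(3n+1) with Stirling applied to Γ.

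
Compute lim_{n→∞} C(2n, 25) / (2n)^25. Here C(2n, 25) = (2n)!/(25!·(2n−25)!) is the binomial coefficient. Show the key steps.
lim = 1/25! = 1/15511210043330985984000000

With N = 2n → ∞: C(N, 25) / N^25 = [N(N−1)…(N−24)] / (25! · N^25) = (1/25!) · 1 · (1 − 1/(2n)) · … · (1 − 24/(2n)). Each factor → 1 as N → ∞, so the limit is 1/25! = 1/15511210043330985984000000.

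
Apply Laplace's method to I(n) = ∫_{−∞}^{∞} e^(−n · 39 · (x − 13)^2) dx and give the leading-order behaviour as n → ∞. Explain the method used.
I(n) = sqrt(π/(39n))

Here φ(x) = 39 · (x − 13)^2 has its unique minimum at x* = 13 with φ(x*) = 0 and φ''(x*) = 78. Laplace's method gives
  I(n) ~ e^(−n φ(x*)) · sqrt(2π / (n · φ''(x*))) = sqrt(2π / (78n)) = sqrt(π/(39n)).
This is exact: substituting u = (x − 13)·sqrt(39n) gives I(n) = (1/sqrt(39n)) ∫_{−∞}^{∞} e^(−u^2) du = sqrt(π/(39n)).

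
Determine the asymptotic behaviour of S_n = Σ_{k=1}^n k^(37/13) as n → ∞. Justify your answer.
S_n ~ (13/50) · n^(50/13)

Integral comparison: Σ_{k=1}^n k^(37/13) = ∫_0^n x^(37/13) dx + O(n^(37/13)). The integral is n^(1 + 37/13) / (1 + 37/13) = n^((37+13)/13) / ((37+13)/13) = (13/50) · n^(50/13).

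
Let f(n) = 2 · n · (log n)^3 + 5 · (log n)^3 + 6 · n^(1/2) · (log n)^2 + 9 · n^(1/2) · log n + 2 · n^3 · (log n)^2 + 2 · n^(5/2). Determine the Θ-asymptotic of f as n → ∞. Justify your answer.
f(n) ∈ Θ(n^3 · (log n)^2)

Compare the terms by growth order. For large n, n^a · (log n)^b dominates n^a' · (log n)^b' iff a > a', or (a = a' and b > b'). Ranking the 6 terms shows the dominant one is 2 · n^3 · (log n)^2. Hence f(n) ∈ Θ(n^3 · (log n)^2).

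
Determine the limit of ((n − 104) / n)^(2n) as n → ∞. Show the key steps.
lim = e^(−208)

Rewrite as (1 − 104/n)^(2n). By the standard limit (1 + x/n)^n → e^x, we have (1 − 104/n)^n → e^(−104), and raising to the 2nd power gives e^(−208).
More precisely, ln[(1 − 104/n)^(2n)] = 2n · ln(1 − 104/n) = 2n · (-104/n + O(1/n^2)) = -208 + O(1/n) → -208.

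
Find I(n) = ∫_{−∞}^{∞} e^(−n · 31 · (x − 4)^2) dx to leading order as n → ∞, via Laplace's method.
I(n) = sqrt(π/(31n))

Here φ(x) = 31 · (x − 4)^2 has its unique minimum at x* = 4 with φ(x*) = 0 and φ''(x*) = 62. Laplace's method gives
  I(n) ~ e^(−n φ(x*)) · sqrt(2π / (n · φ''(x*))) = sqrt(2π / (62n)) = sqrt(π/(31n)).
This is exact: substituting u = (x − 4)·sqrt(31n) gives I(n) = (1/sqrt(31n)) ∫_{−∞}^{∞} e^(−u^2) du = sqrt(π/(31n)).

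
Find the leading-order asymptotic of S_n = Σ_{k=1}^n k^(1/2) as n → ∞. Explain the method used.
S_n ~ (2/3) · n^(3/2)

Integral comparison: Σ_{k=1}^n k^(1/2) = ∫_0^n x^(1/2) dx + O(n^(1/2)). The integral is n^(1 + 1/2) / (1 + 1/2) = n^((1+2)/2) / ((1+2)/2) = (2/3) · n^(3/2).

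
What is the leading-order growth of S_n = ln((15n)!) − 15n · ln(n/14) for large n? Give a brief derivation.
S_n ~ 15n · (ln 210 − 1) + O(ln n)

Stirling: ln((15n)!) = 15n ln(15n) − 15n + O(ln n).
  S_n = 15n ln(15n) − 15n − 15n ln(n/14) + O(ln n)
      = 15n ln(15n) − 15n ln n + 15n ln 14 − 15n + O(ln n)
      = 15n ln 15 + 15n ln 14 − 15n + O(ln n)
      = 15n (ln 210 − 1) + O(ln n).
Numerically ln(210) − 1 ≈ 4.3471.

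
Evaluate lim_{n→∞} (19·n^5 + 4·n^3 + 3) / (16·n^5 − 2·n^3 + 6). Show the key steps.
lim = 19/16

For large n the leading n^5 terms dominate both numerator and denominator. Dividing top and bottom by n^5, every other term tends to 0, leaving 19/16.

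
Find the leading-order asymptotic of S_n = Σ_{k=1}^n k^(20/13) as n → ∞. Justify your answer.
S_n ~ (13/33) · n^(33/13)

Integral comparison: Σ_{k=1}^n k^(20/13) = ∫_0^n x^(20/13) dx + O(n^(20/13)). The integral is n^(1 + 20/13) / (1 + 20/13) = n^((20+13)/13) / ((20+13)/13) = (13/33) · n^(33/13).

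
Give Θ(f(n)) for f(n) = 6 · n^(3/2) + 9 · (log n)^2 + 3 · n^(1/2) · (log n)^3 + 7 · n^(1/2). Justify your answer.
f(n) ∈ Θ(n^(3/2))

Compare the terms by growth order. For large n, n^a · (log n)^b dominates n^a' · (log n)^b' iff a > a', or (a = a' and b > b'). Ranking the 4 terms shows the dominant one is 6 · n^(3/2). Hence f(n) ∈ Θ(n^(3/2)).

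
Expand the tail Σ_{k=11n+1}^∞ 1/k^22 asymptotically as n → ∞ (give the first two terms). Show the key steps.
Σ_{k>11n} 1/k^22 = 1/(21 · (11n)^21) − 1/(2 · (11n)^22) + O(1/(11n)^23)

Compare to the integral: ∫_{11n}^∞ x^(−22) dx = [−x^(−21)/21]_{11n}^∞ = 1/((22−1)·(11n)^21). The Euler-Maclaurin correction adds −f(11n)/2 = −1/(2·(11n)^22). Euler-Maclaurin then gives
  Σ_{k>11n} 1/k^22 = ∫_{11n}^∞ dx/x^22 − 1/(2·(11n)^22) + O(1/(11n)^23).
(Equivalently this is ζ(22) − Σ_{k≤11n} 1/k^22.)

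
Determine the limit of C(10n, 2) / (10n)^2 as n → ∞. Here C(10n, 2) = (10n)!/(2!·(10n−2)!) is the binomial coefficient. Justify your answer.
lim = 1/2! = 1/2

With N = 10n → ∞: C(N, 2) / N^2 = [N(N−1)…(N−1)] / (2! · N^2) = (1/2!) · 1 · (1 − 1/(10n)). Each factor → 1 as N → ∞, so the limit is 1/2! = 1/2.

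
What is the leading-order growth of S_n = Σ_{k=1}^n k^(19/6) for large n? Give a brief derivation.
S_n ~ (6/25) · n^(25/6)

Integral comparison: Σ_{k=1}^n k^(19/6) = ∫_0^n x^(19/6) dx + O(n^(19/6)). The integral is n^(1 + 19/6) / (1 + 19/6) = n^((19+6)/6) / ((19+6)/6) = (6/25) · n^(25/6).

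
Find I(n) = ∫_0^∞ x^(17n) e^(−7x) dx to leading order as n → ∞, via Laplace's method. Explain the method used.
I(n) ~ (sqrt(2π·17n) / 7) · (17n/(7e))^(17n)

Write the integrand as exp(17n ln x − 7x) and set f(x) = 17n ln x − 7x. Then f'(x) = 17n/x − 7 = 0 at x* = 17n/7, and f''(x*) = −17n/x*^2 = −7^2/(17n). Laplace's method (interior maximum) gives
  I(n) ~ e^(f(x*)) · sqrt(2π / |f''(x*)|)
        = exp(17n ln(17n/7) − 17n) · sqrt(2π · 17n / 7^2)
        = (17n/7)^(17n) e^(−17n) · sqrt(2π·17n) / 7
        = (sqrt(2π·17n) / 7) · (17n/(7e))^(17n).
This matches Γ(17n+1)/7^(17n+1) with Stirling applied to Γ.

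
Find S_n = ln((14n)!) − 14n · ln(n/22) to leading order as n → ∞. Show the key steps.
S_n ~ 14n · (ln 308 − 1) + O(ln n)

Stirling: ln((14n)!) = 14n ln(14n) − 14n + O(ln n).
  S_n = 14n ln(14n) − 14n − 14n ln(n/22) + O(ln n)
      = 14n ln(14n) − 14n ln n + 14n ln 22 − 14n + O(ln n)
      = 14n ln 14 + 14n ln 22 − 14n + O(ln n)
      = 14n (ln 308 − 1) + O(ln n).
Numerically ln(308) − 1 ≈ 4.7301.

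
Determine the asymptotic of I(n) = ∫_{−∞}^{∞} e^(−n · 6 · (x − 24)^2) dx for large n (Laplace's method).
I(n) = sqrt(π/(6n))

Here φ(x) = 6 · (x − 24)^2 has its unique minimum at x* = 24 with φ(x*) = 0 and φ''(x*) = 12. Laplace's method gives
  I(n) ~ e^(−n φ(x*)) · sqrt(2π / (n · φ''(x*))) = sqrt(2π / (12n)) = sqrt(π/(6n)).
This is exact: substituting u = (x − 24)·sqrt(6n) gives I(n) = (1/sqrt(6n)) ∫_{−∞}^{∞} e^(−u^2) du = sqrt(π/(6n)).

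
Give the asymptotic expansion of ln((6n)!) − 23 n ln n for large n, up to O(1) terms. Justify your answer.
ln((6n)!) − 23 n ln n = −17 n ln n + 6(ln 6 − 1) n + (1/2) ln(2π·6n) + O(1/n)

Stirling: ln((6n)!) = 6n ln(6n) − 6n + (1/2) ln(2π·6n) + O(1/n).
Expand 6n ln(6n) = 6n (ln n + ln 6) = 6n ln n + 6n ln 6.
Subtract 23n ln n: leading term is (6 − 23) n ln n = −17 n ln n. The next term is 6n ln 6 − 6n = 6(ln 6 − 1) n. Then the (1/2) ln(2π·6n) correction.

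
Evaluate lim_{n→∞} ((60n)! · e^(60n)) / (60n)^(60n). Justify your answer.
lim = ∞

Stirling: (60n)! ~ sqrt(2π·60n) · (60n/e)^(60n). Hence
  (60n)! · e^(60n) / (60n)^(60n) ~ sqrt(2π·60n) = sqrt(2π·60) · sqrt(n) → ∞.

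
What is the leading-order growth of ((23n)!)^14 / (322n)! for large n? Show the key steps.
((23n)!)^14/(322n)! ~ ((2π·23n)^(13/2) / sqrt(14)) · 14^(−14·23n)  →  0

Write N = 23n. Stirling: N! ~ sqrt(2π N)(N/e)^N and (14N)! ~ sqrt(2π·14N)·(14N/e)^(14N).
  (N!)^14/(14N)! ~ (2π N)^(14/2) (N/e)^(14N) / [sqrt(2π·14N) (14N/e)^(14N)]
     = (2π N)^(14/2) / sqrt(2π·14N) · (N/(14N))^(14N)
     = (2π N)^((14−1)/2) / sqrt(14) · 14^(−14N).
Since 14^14 > 1, the factor 14^(−14N) decays exponentially, so the ratio → 0. Substituting N = 23n gives the stated form.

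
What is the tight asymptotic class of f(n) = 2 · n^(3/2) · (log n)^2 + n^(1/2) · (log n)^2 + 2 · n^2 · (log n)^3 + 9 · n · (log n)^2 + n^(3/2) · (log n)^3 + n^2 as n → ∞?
f(n) ∈ Θ(n^2 · (log n)^3)

Compare the terms by growth order. For large n, n^a · (log n)^b dominates n^a' · (log n)^b' iff a > a', or (a = a' and b > b'). Ranking the 6 terms shows the dominant one is 2 · n^2 · (log n)^3. Hence f(n) ∈ Θ(n^2 · (log n)^3).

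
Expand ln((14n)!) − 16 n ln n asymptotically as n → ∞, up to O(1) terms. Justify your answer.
ln((14n)!) − 16 n ln n = −2 n ln n + 14(ln 14 − 1) n + (1/2) ln(2π·14n) + O(1/n)

Stirling: ln((14n)!) = 14n ln(14n) − 14n + (1/2) ln(2π·14n) + O(1/n).
Expand 14n ln(14n) = 14n (ln n + ln 14) = 14n ln n + 14n ln 14.
Subtract 16n ln n: leading term is (14 − 16) n ln n = −2 n ln n. The next term is 14n ln 14 − 14n = 14(ln 14 − 1) n. Then the (1/2) ln(2π·14n) correction.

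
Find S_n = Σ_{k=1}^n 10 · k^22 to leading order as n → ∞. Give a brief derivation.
S_n ~ 10 · n^23 / 23

By integral comparison (Euler-Maclaurin), Σ_{k=1}^n 10 · k^22 = 10 · ∫_0^n x^22 dx + O(n^22) = 10 · n^23/23 + O(n^22). (Equivalently, Faulhaber's formula gives the same leading term.)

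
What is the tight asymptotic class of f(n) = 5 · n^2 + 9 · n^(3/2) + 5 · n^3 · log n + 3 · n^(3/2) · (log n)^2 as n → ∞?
f(n) ∈ Θ(n^3 · log n)

Compare the terms by growth order. For large n, n^a · (log n)^b dominates n^a' · (log n)^b' iff a > a', or (a = a' and b > b'). Ranking the 4 terms shows the dominant one is 5 · n^3 · log n. Hence f(n) ∈ Θ(n^3 · log n).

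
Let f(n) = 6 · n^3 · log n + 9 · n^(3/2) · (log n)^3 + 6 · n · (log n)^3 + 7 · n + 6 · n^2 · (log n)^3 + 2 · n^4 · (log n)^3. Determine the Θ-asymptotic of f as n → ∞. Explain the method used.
f(n) ∈ Θ(n^4 · (log n)^3)

Compare the terms by growth order. For large n, n^a · (log n)^b dominates n^a' · (log n)^b' iff a > a', or (a = a' and b > b'). Ranking the 6 terms shows the dominant one is 2 · n^4 · (log n)^3. Hence f(n) ∈ Θ(n^4 · (log n)^3).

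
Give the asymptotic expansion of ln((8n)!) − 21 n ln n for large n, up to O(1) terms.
ln((8n)!) − 21 n ln n = −13 n ln n + 8(ln 8 − 1) n + (1/2) ln(2π·8n) + O(1/n)

Stirling: ln((8n)!) = 8n ln(8n) − 8n + (1/2) ln(2π·8n) + O(1/n).
Expand 8n ln(8n) = 8n (ln n + ln 8) = 8n ln n + 8n ln 8.
Subtract 21n ln n: leading term is (8 − 21) n ln n = −13 n ln n. The next term is 8n ln 8 − 8n = 8(ln 8 − 1) n. Then the (1/2) ln(2π·8n) correction.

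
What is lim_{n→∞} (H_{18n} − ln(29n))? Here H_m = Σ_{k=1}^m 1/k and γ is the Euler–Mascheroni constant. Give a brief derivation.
lim = ln(18/29) + γ

By Euler-Maclaurin, H_m = ln m + γ + O(1/m). So
  H_{18n} − ln(29n) = ln(18n) + γ − ln(29n) + O(1/n)
                       = ln(18/29) + γ + O(1/n).
Hence the limit is ln(18/29) + γ.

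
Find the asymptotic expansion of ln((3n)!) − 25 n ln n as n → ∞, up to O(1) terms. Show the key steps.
ln((3n)!) − 25 n ln n = −22 n ln n + 3(ln 3 − 1) n + (1/2) ln(2π·3n) + O(1/n)

Stirling: ln((3n)!) = 3n ln(3n) − 3n + (1/2) ln(2π·3n) + O(1/n).
Expand 3n ln(3n) = 3n (ln n + ln 3) = 3n ln n + 3n ln 3.
Subtract 25n ln n: leading term is (3 − 25) n ln n = −22 n ln n. The next term is 3n ln 3 − 3n = 3(ln 3 − 1) n. Then the (1/2) ln(2π·3n) correction.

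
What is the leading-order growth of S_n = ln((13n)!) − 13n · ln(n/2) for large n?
S_n ~ 13n · (ln 26 − 1) + O(ln n)

Stirling: ln((13n)!) = 13n ln(13n) − 13n + O(ln n).
  S_n = 13n ln(13n) − 13n − 13n ln(n/2) + O(ln n)
      = 13n ln(13n) − 13n ln n + 13n ln 2 − 13n + O(ln n)
      = 13n ln 13 + 13n ln 2 − 13n + O(ln n)
      = 13n (ln 26 − 1) + O(ln n).
Numerically ln(26) − 1 ≈ 2.2581.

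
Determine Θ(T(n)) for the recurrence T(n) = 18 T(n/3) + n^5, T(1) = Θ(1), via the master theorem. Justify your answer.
T(n) = Θ(n^5)

log_3 18 ≈ 2.631. f(n) = n^5 dominates n^(log_3 18) since 5 > 2.631, and the regularity condition a·f(n/b) = 18·(n/3)^5 = (18/243)·n^5 ≤ c·f(n) holds with c = 18/243 ≈ 0.0741 < 1. So this is Case 3: T(n) = Θ(f(n)) = Θ(n^5).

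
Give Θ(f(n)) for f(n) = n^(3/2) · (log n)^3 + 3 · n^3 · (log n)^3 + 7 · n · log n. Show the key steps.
f(n) ∈ Θ(n^3 · (log n)^3)

Compare the terms by growth order. For large n, n^a · (log n)^b dominates n^a' · (log n)^b' iff a > a', or (a = a' and b > b'). Ranking the 3 terms shows the dominant one is 3 · n^3 · (log n)^3. Hence f(n) ∈ Θ(n^3 · (log n)^3).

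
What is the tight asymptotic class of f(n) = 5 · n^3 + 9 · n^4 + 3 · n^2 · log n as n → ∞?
f(n) ∈ Θ(n^4)

Compare the terms by growth order. For large n, n^a · (log n)^b dominates n^a' · (log n)^b' iff a > a', or (a = a' and b > b'). Ranking the 3 terms shows the dominant one is 9 · n^4. Hence f(n) ∈ Θ(n^4).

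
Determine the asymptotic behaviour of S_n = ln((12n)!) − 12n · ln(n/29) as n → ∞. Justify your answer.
S_n ~ 12n · (ln 348 − 1) + O(ln n)

Stirling: ln((12n)!) = 12n ln(12n) − 12n + O(ln n).
  S_n = 12n ln(12n) − 12n − 12n ln(n/29) + O(ln n)
      = 12n ln(12n) − 12n ln n + 12n ln 29 − 12n + O(ln n)
      = 12n ln 12 + 12n ln 29 − 12n + O(ln n)
      = 12n (ln 348 − 1) + O(ln n).
Numerically ln(348) − 1 ≈ 4.8522.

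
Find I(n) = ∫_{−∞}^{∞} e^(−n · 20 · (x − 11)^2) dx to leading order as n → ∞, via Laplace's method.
I(n) = sqrt(π/(20n))

Here φ(x) = 20 · (x − 11)^2 has its unique minimum at x* = 11 with φ(x*) = 0 and φ''(x*) = 40. Laplace's method gives
  I(n) ~ e^(−n φ(x*)) · sqrt(2π / (n · φ''(x*))) = sqrt(2π / (40n)) = sqrt(π/(20n)).
This is exact: substituting u = (x − 11)·sqrt(20n) gives I(n) = (1/sqrt(20n)) ∫_{−∞}^{∞} e^(−u^2) du = sqrt(π/(20n)).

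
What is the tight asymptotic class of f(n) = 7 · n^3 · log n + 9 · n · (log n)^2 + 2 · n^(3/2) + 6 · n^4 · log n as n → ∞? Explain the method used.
f(n) ∈ Θ(n^4 · log n)

Compare the terms by growth order. For large n, n^a · (log n)^b dominates n^a' · (log n)^b' iff a > a', or (a = a' and b > b'). Ranking the 4 terms shows the dominant one is 6 · n^4 · log n. Hence f(n) ∈ Θ(n^4 · log n).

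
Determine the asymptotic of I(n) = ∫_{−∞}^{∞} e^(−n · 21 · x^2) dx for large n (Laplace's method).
I(n) = sqrt(π/(21n))

Here φ(x) = 21 · x^2 has its unique minimum at x* = 0 with φ(x*) = 0 and φ''(x*) = 42. Laplace's method gives
  I(n) ~ e^(−n φ(x*)) · sqrt(2π / (n · φ''(x*))) = sqrt(2π / (42n)) = sqrt(π/(21n)).
This is exact: substituting u = (x − 0)·sqrt(21n) gives I(n) = (1/sqrt(21n)) ∫_{−∞}^{∞} e^(−u^2) du = sqrt(π/(21n)).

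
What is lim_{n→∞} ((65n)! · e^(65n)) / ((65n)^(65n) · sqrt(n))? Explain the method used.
lim = sqrt(2π·65)

Stirling: (65n)! ~ sqrt(2π·65n) · (65n/e)^(65n). Hence
  (65n)! · e^(65n) / (65n)^(65n) ~ sqrt(2π·65n).
Dividing by sqrt(n): sqrt(2π·65n) / sqrt(n) = sqrt(2π·65) · n^((1−1)/2), so the limit is sqrt(2π·65).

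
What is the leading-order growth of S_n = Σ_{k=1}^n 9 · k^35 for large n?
S_n ~ n^36 / 4

By integral comparison (Euler-Maclaurin), Σ_{k=1}^n 9 · k^35 = 9 · ∫_0^n x^35 dx + O(n^35) = 9 · n^36/36 = n^36 / 4 + O(n^35). (Equivalently, Faulhaber's formula gives the same leading term.)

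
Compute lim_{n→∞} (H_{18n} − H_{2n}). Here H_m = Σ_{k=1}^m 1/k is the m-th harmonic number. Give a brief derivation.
lim = ln(18/2) = ln 9

Euler-Maclaurin gives H_m = ln m + γ + 1/(2m) + O(1/m^2). The γ and O(1/m) terms cancel in the difference:
  H_{18n} − H_{2n} = ln(18n) − ln(2n) + O(1/n) = ln(18/2) + O(1/n).
Hence the limit is ln(18/2) = ln 9.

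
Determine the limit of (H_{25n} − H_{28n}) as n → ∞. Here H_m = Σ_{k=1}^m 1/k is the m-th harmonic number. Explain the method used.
lim = ln(25/28)

Euler-Maclaurin gives H_m = ln m + γ + 1/(2m) + O(1/m^2). The γ and O(1/m) terms cancel in the difference:
  H_{25n} − H_{28n} = ln(25n) − ln(28n) + O(1/n) = ln(25/28) + O(1/n).
Hence the limit is ln(25/28).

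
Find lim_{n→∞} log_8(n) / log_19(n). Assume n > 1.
lim = ln(19) / ln(8) = log_8(19)

Change of base: log_8(n) = ln n / ln 8 and log_19(n) = ln n / ln 19. The ratio is (ln n / ln 8) · (ln 19 / ln n) = ln 19 / ln 8, a constant independent of n. So the limit is ln 19 / ln 8 = log_8(19).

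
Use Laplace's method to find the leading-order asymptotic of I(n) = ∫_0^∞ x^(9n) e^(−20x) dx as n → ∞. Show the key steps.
I(n) ~ (sqrt(2π·9n) / 20) · (9n/(20e))^(9n)

Write the integrand as exp(9n ln x − 20x) and set f(x) = 9n ln x − 20x. Then f'(x) = 9n/x − 20 = 0 at x* = 9n/20, and f''(x*) = −9n/x*^2 = −20^2/(9n). Laplace's method (interior maximum) gives
  I(n) ~ e^(f(x*)) · sqrt(2π / |f''(x*)|)
        = exp(9n ln(9n/20) − 9n) · sqrt(2π · 9n / 20^2)
        = (9n/20)^(9n) e^(−9n) · sqrt(2π·9n) / 20
        = (sqrt(2π·9n) / 20) · (9n/(20e))^(9n).
This matches Γ(9n+1)/20^(9n+1) with Stirling applied to Γ.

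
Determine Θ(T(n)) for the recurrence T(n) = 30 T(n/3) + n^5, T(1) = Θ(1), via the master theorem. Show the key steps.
T(n) = Θ(n^5)

log_3 30 ≈ 3.096. f(n) = n^5 dominates n^(log_3 30) since 5 > 3.096, and the regularity condition a·f(n/b) = 30·(n/3)^5 = (30/243)·n^5 ≤ c·f(n) holds with c = 30/243 ≈ 0.123 < 1. So this is Case 3: T(n) = Θ(f(n)) = Θ(n^5).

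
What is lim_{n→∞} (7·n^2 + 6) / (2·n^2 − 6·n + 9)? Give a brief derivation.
lim = 7/2

For large n the leading n^2 terms dominate both numerator and denominator. Dividing top and bottom by n^2, every other term tends to 0, leaving 7/2.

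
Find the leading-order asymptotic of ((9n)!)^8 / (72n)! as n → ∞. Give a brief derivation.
((9n)!)^8/(72n)! ~ ((2π·9n)^(7/2) / sqrt(8)) · 8^(−8·9n)  →  0

Write N = 9n. Stirling: N! ~ sqrt(2π N)(N/e)^N and (8N)! ~ sqrt(2π·8N)·(8N/e)^(8N).
  (N!)^8/(8N)! ~ (2π N)^(8/2) (N/e)^(8N) / [sqrt(2π·8N) (8N/e)^(8N)]
     = (2π N)^(8/2) / sqrt(2π·8N) · (N/(8N))^(8N)
     = (2π N)^((8−1)/2) / sqrt(8) · 8^(−8N).
Since 8^8 > 1, the factor 8^(−8N) decays exponentially, so the ratio → 0. Substituting N = 9n gives the stated form.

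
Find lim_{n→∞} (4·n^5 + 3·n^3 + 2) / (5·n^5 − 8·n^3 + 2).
lim = 4/5

For large n the leading n^5 terms dominate both numerator and denominator. Dividing top and bottom by n^5, every other term tends to 0, leaving 4/5.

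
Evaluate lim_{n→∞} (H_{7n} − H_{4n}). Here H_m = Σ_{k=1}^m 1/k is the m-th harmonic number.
lim = ln(7/4)

Euler-Maclaurin gives H_m = ln m + γ + 1/(2m) + O(1/m^2). The γ and O(1/m) terms cancel in the difference:
  H_{7n} − H_{4n} = ln(7n) − ln(4n) + O(1/n) = ln(7/4) + O(1/n).
Hence the limit is ln(7/4).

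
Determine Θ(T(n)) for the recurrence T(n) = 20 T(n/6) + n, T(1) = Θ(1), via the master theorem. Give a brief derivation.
T(n) = Θ(n^(log_6 20))

Master theorem: compare f(n) = n to n^(log_6 20) where log_6 20 ≈ 1.672. Since 1 < log_6 20, we have f(n) = O(n^(log_6 20 − ε)) for some ε > 0 — Case 1. Hence T(n) = Θ(n^(log_6 20)).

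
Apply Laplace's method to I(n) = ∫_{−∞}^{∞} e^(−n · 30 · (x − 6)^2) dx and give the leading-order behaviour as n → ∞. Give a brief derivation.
I(n) = sqrt(π/(30n))

Here φ(x) = 30 · (x − 6)^2 has its unique minimum at x* = 6 with φ(x*) = 0 and φ''(x*) = 60. Laplace's method gives
  I(n) ~ e^(−n φ(x*)) · sqrt(2π / (n · φ''(x*))) = sqrt(2π / (60n)) = sqrt(π/(30n)).
This is exact: substituting u = (x − 6)·sqrt(30n) gives I(n) = (1/sqrt(30n)) ∫_{−∞}^{∞} e^(−u^2) du = sqrt(π/(30n)).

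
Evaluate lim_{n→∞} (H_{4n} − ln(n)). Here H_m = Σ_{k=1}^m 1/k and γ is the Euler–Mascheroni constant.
lim = ln 4 + γ

By Euler-Maclaurin, H_m = ln m + γ + O(1/m). So
  H_{4n} − ln(n) = ln(4n) + γ − ln(n) + O(1/n)
                       = ln(4/1) + γ + O(1/n).
Hence the limit is ln(4/1) + γ.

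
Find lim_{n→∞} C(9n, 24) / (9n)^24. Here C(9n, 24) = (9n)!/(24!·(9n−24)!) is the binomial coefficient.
lim = 1/24! = 1/620448401733239439360000

With N = 9n → ∞: C(N, 24) / N^24 = [N(N−1)…(N−23)] / (24! · N^24) = (1/24!) · 1 · (1 − 1/(9n)) · … · (1 − 23/(9n)). Each factor → 1 as N → ∞, so the limit is 1/24! = 1/620448401733239439360000.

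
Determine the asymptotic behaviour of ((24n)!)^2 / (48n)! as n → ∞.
((24n)!)^2/(48n)! ~ ((2π·24n)^(1/2) / sqrt(2)) · 2^(−2·24n)  →  0

Write N = 24n. Stirling: N! ~ sqrt(2π N)(N/e)^N and (2N)! ~ sqrt(2π·2N)·(2N/e)^(2N).
  (N!)^2/(2N)! ~ (2π N)^(2/2) (N/e)^(2N) / [sqrt(2π·2N) (2N/e)^(2N)]
     = (2π N)^(2/2) / sqrt(2π·2N) · (N/(2N))^(2N)
     = (2π N)^((2−1)/2) / sqrt(2) · 2^(−2N).
Since 2^2 > 1, the factor 2^(−2N) decays exponentially, so the ratio → 0. Substituting N = 24n gives the stated form.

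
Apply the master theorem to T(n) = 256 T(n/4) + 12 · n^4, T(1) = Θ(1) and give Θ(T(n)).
T(n) = Θ(n^4 log n)

log_4 256 = 4, and f(n) = 12 · n^4 = Θ(n^(log_4 256)). This is Case 2 of the master theorem: T(n) = Θ(f(n) · log n) = Θ(n^4 log n).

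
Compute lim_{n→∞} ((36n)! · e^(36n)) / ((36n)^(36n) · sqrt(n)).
lim = sqrt(2π·36)

Stirling: (36n)! ~ sqrt(2π·36n) · (36n/e)^(36n). Hence
  (36n)! · e^(36n) / (36n)^(36n) ~ sqrt(2π·36n).
Dividing by sqrt(n): sqrt(2π·36n) / sqrt(n) = sqrt(2π·36) · n^((1−1)/2), so the limit is sqrt(2π·36).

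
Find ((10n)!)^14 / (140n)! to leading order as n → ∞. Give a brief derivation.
((10n)!)^14/(140n)! ~ ((2π·10n)^(13/2) / sqrt(14)) · 14^(−14·10n)  →  0

Write N = 10n. Stirling: N! ~ sqrt(2π N)(N/e)^N and (14N)! ~ sqrt(2π·14N)·(14N/e)^(14N).
  (N!)^14/(14N)! ~ (2π N)^(14/2) (N/e)^(14N) / [sqrt(2π·14N) (14N/e)^(14N)]
     = (2π N)^(14/2) / sqrt(2π·14N) · (N/(14N))^(14N)
     = (2π N)^((14−1)/2) / sqrt(14) · 14^(−14N).
Since 14^14 > 1, the factor 14^(−14N) decays exponentially, so the ratio → 0. Substituting N = 10n gives the stated form.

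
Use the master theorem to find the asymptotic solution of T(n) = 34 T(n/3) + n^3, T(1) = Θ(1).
T(n) = Θ(n^(log_3 34))

Master theorem: compare f(n) = n^3 to n^(log_3 34) where log_3 34 ≈ 3.210. Since 3 < log_3 34, we have f(n) = O(n^(log_3 34 − ε)) for some ε > 0 — Case 1. Hence T(n) = Θ(n^(log_3 34)).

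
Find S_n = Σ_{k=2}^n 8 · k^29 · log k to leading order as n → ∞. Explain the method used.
S_n ~ 4 · n^30 log n / 15 − 2 · n^30 / 225

By integral comparison, S_n = ∫_1^n 8 · x^29 · log x dx + O(n^29 · log n). For the integral, ∫ x^29 log x dx = n^30 log n / 30 − n^30/900 (integration by parts). Hence S_n ~ 4 · n^30 log n / 15 − 2 · n^30 / 225.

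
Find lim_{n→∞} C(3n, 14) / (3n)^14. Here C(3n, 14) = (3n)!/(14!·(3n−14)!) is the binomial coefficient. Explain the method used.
lim = 1/14! = 1/87178291200

With N = 3n → ∞: C(N, 14) / N^14 = [N(N−1)…(N−13)] / (14! · N^14) = (1/14!) · 1 · (1 − 1/(3n)) · … · (1 − 13/(3n)). Each factor → 1 as N → ∞, so the limit is 1/14! = 1/87178291200.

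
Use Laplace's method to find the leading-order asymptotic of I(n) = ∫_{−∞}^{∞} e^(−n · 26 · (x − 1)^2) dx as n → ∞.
I(n) = sqrt(π/(26n))

Here φ(x) = 26 · (x − 1)^2 has its unique minimum at x* = 1 with φ(x*) = 0 and φ''(x*) = 52. Laplace's method gives
  I(n) ~ e^(−n φ(x*)) · sqrt(2π / (n · φ''(x*))) = sqrt(2π / (52n)) = sqrt(π/(26n)).
This is exact: substituting u = (x − 1)·sqrt(26n) gives I(n) = (1/sqrt(26n)) ∫_{−∞}^{∞} e^(−u^2) du = sqrt(π/(26n)).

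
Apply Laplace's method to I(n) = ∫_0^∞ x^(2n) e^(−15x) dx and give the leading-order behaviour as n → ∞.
I(n) ~ (sqrt(2π·2n) / 15) · (2n/(15e))^(2n)

Write the integrand as exp(2n ln x − 15x) and set f(x) = 2n ln x − 15x. Then f'(x) = 2n/x − 15 = 0 at x* = 2n/15, and f''(x*) = −2n/x*^2 = −15^2/(2n). Laplace's method (interior maximum) gives
  I(n) ~ e^(f(x*)) · sqrt(2π / |f''(x*)|)
        = exp(2n ln(2n/15) − 2n) · sqrt(2π · 2n / 15^2)
        = (2n/15)^(2n) e^(−2n) · sqrt(2π·2n) / 15
        = (sqrt(2π·2n) / 15) · (2n/(15e))^(2n).
This matches Γ(2n+1)/15^(2n+1) with Stirling applied to Γ.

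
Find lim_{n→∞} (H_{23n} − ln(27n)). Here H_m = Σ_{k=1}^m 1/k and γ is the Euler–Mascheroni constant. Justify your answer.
lim = ln(23/27) + γ

By Euler-Maclaurin, H_m = ln m + γ + O(1/m). So
  H_{23n} − ln(27n) = ln(23n) + γ − ln(27n) + O(1/n)
                       = ln(23/27) + γ + O(1/n).
Hence the limit is ln(23/27) + γ.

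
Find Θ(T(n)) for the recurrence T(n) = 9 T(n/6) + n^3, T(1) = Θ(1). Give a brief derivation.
T(n) = Θ(n^3)

log_6 9 ≈ 1.226. f(n) = n^3 dominates n^(log_6 9) since 3 > 1.226, and the regularity condition a·f(n/b) = 9·(n/6)^3 = (9/216)·n^3 ≤ c·f(n) holds with c = 9/216 ≈ 0.0417 < 1. So this is Case 3: T(n) = Θ(f(n)) = Θ(n^3).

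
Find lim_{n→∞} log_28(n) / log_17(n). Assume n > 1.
lim = ln(17) / ln(28) = log_28(17)

Change of base: log_28(n) = ln n / ln 28 and log_17(n) = ln n / ln 17. The ratio is (ln n / ln 28) · (ln 17 / ln n) = ln 17 / ln 28, a constant independent of n. So the limit is ln 17 / ln 28 = log_28(17).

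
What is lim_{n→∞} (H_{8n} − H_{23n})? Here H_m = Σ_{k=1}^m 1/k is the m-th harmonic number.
lim = ln(8/23)

Euler-Maclaurin gives H_m = ln m + γ + 1/(2m) + O(1/m^2). The γ and O(1/m) terms cancel in the difference:
  H_{8n} − H_{23n} = ln(8n) − ln(23n) + O(1/n) = ln(8/23) + O(1/n).
Hence the limit is ln(8/23).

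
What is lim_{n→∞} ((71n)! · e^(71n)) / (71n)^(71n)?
lim = ∞

Stirling: (71n)! ~ sqrt(2π·71n) · (71n/e)^(71n). Hence
  (71n)! · e^(71n) / (71n)^(71n) ~ sqrt(2π·71n) = sqrt(2π·71) · sqrt(n) → ∞.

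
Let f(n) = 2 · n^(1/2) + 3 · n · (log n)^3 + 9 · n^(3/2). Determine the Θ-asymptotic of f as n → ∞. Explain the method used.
f(n) ∈ Θ(n^(3/2))

Compare the terms by growth order. For large n, n^a · (log n)^b dominates n^a' · (log n)^b' iff a > a', or (a = a' and b > b'). Ranking the 3 terms shows the dominant one is 9 · n^(3/2). Hence f(n) ∈ Θ(n^(3/2)).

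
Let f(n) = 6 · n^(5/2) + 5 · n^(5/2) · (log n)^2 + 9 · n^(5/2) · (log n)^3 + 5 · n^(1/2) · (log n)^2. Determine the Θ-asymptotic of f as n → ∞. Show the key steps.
f(n) ∈ Θ(n^(5/2) · (log n)^3)

Compare the terms by growth order. For large n, n^a · (log n)^b dominates n^a' · (log n)^b' iff a > a', or (a = a' and b > b'). Ranking the 4 terms shows the dominant one is 9 · n^(5/2) · (log n)^3. Hence f(n) ∈ Θ(n^(5/2) · (log n)^3).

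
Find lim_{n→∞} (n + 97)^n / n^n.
lim = e^97

Rewrite as (1 + 97/n)^(n). By the standard limit (1 + x/n)^n → e^x, we have (1 + 97/n)^n → e^97, and raising to the 1st power gives e^97.
More precisely, ln[(1 + 97/n)^(n)] = n · ln(1 + 97/n) = n · (97/n + O(1/n^2)) = 97 + O(1/n) → 97.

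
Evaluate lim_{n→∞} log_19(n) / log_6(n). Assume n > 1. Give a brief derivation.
lim = ln(6) / ln(19) = log_19(6)

Change of base: log_19(n) = ln n / ln 19 and log_6(n) = ln n / ln 6. The ratio is (ln n / ln 19) · (ln 6 / ln n) = ln 6 / ln 19, a constant independent of n. So the limit is ln 6 / ln 19 = log_19(6).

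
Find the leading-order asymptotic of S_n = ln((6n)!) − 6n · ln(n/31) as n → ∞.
S_n ~ 6n · (ln 186 − 1) + O(ln n)

Stirling: ln((6n)!) = 6n ln(6n) − 6n + O(ln n).
  S_n = 6n ln(6n) − 6n − 6n ln(n/31) + O(ln n)
      = 6n ln(6n) − 6n ln n + 6n ln 31 − 6n + O(ln n)
      = 6n ln 6 + 6n ln 31 − 6n + O(ln n)
      = 6n (ln 186 − 1) + O(ln n).
Numerically ln(186) − 1 ≈ 4.2257.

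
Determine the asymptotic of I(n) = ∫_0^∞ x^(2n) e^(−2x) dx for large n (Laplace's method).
I(n) ~ (sqrt(2π·2n) / 2) · (2n/(2e))^(2n)

Write the integrand as exp(2n ln x − 2x) and set f(x) = 2n ln x − 2x. Then f'(x) = 2n/x − 2 = 0 at x* = 2n/2, and f''(x*) = −2n/x*^2 = −2^2/(2n). Laplace's method (interior maximum) gives
  I(n) ~ e^(f(x*)) · sqrt(2π / |f''(x*)|)
        = exp(2n ln(2n/2) − 2n) · sqrt(2π · 2n / 2^2)
        = (2n/2)^(2n) e^(−2n) · sqrt(2π·2n) / 2
        = (sqrt(2π·2n) / 2) · (2n/(2e))^(2n).
This matches Γ(2n+1)/2^(2n+1) with Stirling applied to Γ.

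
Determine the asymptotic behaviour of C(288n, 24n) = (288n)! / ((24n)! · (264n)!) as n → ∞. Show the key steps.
C(288n, 24n) ~ (8916100448256/285311670611)^(24n) · sqrt(6/(11π·24n))

Write N = 24n. Apply Stirling to each factorial:
  (12N)! ~ sqrt(2π·12N) · (12N/e)^(12N),
  N! ~ sqrt(2π N) · (N/e)^N,
  (11N)! ~ sqrt(2π·11N) · (11N/e)^(11N).
The exponential factors combine to (12N)^(12N) / (N^N · (11N)^(11N)) = 12^(12N)/11^(11N) = (12^12/11^11)^N = (8916100448256/285311670611)^N.
The square-root prefactors combine to sqrt(2π·12N) / (sqrt(2π N)·sqrt(2π·11N)) = sqrt(12 / (2π·11·N)) = sqrt(6/(11π·24n)).
Substituting N = 24n: C(288n, 24n) ~ (8916100448256/285311670611)^(24n) · sqrt(6/(11π·24n)).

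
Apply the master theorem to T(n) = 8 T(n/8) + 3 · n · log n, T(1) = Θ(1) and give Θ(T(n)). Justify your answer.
T(n) = Θ(n · (log n)^2)

Here log_8 8 = 1 and f(n) = 3 · n · log n = Θ(n^(log_8 8) · (log n)^1). This is the extended Case 2 of the master theorem (f matches the critical exponent up to log factors), giving T(n) = Θ(n^(log_8 8) · (log n)^(1+1)) = Θ(n · (log n)^2).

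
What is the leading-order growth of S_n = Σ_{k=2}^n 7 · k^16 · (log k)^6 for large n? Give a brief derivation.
S_n ~ 7 · n^17 · (log n)^6 / 17

By integral comparison, S_n = ∫_1^n 7 · x^16 · (log x)^6 dx + O(n^16 · (log n)^6). For the integral, the leading term of ∫_1^n x^16 (log x)^6 dx is n^17/17 · (log n)^6 (by repeated integration by parts; each step lowers the log-exponent and produces a relatively O(1/log n) correction). Hence S_n ~ 7 · n^17 · (log n)^6 / 17.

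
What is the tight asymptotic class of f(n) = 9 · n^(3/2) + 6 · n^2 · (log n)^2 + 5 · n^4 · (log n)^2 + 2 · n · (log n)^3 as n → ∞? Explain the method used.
f(n) ∈ Θ(n^4 · (log n)^2)

Compare the terms by growth order. For large n, n^a · (log n)^b dominates n^a' · (log n)^b' iff a > a', or (a = a' and b > b'). Ranking the 4 terms shows the dominant one is 5 · n^4 · (log n)^2. Hence f(n) ∈ Θ(n^4 · (log n)^2).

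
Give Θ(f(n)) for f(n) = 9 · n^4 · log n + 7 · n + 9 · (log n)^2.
f(n) ∈ Θ(n^4 · log n)

Compare the terms by growth order. For large n, n^a · (log n)^b dominates n^a' · (log n)^b' iff a > a', or (a = a' and b > b'). Ranking the 3 terms shows the dominant one is 9 · n^4 · log n. Hence f(n) ∈ Θ(n^4 · log n).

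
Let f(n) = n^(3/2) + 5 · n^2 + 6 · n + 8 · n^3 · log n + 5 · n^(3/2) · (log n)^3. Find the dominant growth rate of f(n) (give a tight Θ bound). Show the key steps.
f(n) ∈ Θ(n^3 · log n)

Compare the terms by growth order. For large n, n^a · (log n)^b dominates n^a' · (log n)^b' iff a > a', or (a = a' and b > b'). Ranking the 5 terms shows the dominant one is 8 · n^3 · log n. Hence f(n) ∈ Θ(n^3 · log n).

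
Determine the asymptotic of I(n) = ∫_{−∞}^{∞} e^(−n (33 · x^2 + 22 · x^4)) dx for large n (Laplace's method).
I(n) ~ sqrt(π/(33n))

φ(x) = 33 · x^2 + 22 · x^4 has its unique global minimum at x* = 0 (since φ'(x) = 66x + 88x^3 = 0 only at x = 0 for real x with both coefficients positive, and φ → ∞ as |x| → ∞). At x* = 0, φ(0) = 0 and φ''(0) = 66. Laplace's method then gives
  I(n) ~ sqrt(2π / (n · φ''(0))) · e^(−n φ(0)) = sqrt(2π / (66n)) = sqrt(π/(33n)).
The 22 · x^4 term contributes only at subleading order (an O(1/n) relative correction).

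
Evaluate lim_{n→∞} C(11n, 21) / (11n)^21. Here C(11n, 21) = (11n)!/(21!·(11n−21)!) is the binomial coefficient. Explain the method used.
lim = 1/21! = 1/51090942171709440000

With N = 11n → ∞: C(N, 21) / N^21 = [N(N−1)…(N−20)] / (21! · N^21) = (1/21!) · 1 · (1 − 1/(11n)) · … · (1 − 20/(11n)). Each factor → 1 as N → ∞, so the limit is 1/21! = 1/51090942171709440000.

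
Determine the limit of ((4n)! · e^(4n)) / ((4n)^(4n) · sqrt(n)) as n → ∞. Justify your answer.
lim = sqrt(2π·4)

Stirling: (4n)! ~ sqrt(2π·4n) · (4n/e)^(4n). Hence
  (4n)! · e^(4n) / (4n)^(4n) ~ sqrt(2π·4n).
Dividing by sqrt(n): sqrt(2π·4n) / sqrt(n) = sqrt(2π·4) · n^((1−1)/2), so the limit is sqrt(2π·4).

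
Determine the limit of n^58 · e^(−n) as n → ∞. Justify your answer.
lim = 0

Exponentials with base > 1 dominate every fixed polynomial: for any fixed c, n^c / e^n → 0 as n → ∞ (e.g. by the ratio test, or since e^n grows faster than any power of n). Hence n^58 · e^(−n) = n^58 / e^n → 0.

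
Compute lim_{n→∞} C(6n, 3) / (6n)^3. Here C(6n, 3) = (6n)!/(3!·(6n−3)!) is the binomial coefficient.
lim = 1/3! = 1/6

With N = 6n → ∞: C(N, 3) / N^3 = [N(N−1)…(N−2)] / (3! · N^3) = (1/3!) · 1 · (1 − 1/(6n)) · (1 − 2/(6n)). Each factor → 1 as N → ∞, so the limit is 1/3! = 1/6.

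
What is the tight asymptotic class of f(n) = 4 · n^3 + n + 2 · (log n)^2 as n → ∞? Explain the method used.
f(n) ∈ Θ(n^3)

Compare the terms by growth order. For large n, n^a · (log n)^b dominates n^a' · (log n)^b' iff a > a', or (a = a' and b > b'). Ranking the 3 terms shows the dominant one is 4 · n^3. Hence f(n) ∈ Θ(n^3).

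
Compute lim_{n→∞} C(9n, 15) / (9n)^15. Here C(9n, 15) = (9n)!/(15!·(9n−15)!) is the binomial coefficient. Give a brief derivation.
lim = 1/15! = 1/1307674368000

With N = 9n → ∞: C(N, 15) / N^15 = [N(N−1)…(N−14)] / (15! · N^15) = (1/15!) · 1 · (1 − 1/(9n)) · … · (1 − 14/(9n)). Each factor → 1 as N → ∞, so the limit is 1/15! = 1/1307674368000.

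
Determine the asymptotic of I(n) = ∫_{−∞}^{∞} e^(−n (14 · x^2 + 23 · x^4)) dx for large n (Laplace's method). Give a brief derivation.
I(n) ~ sqrt(π/(14n))

φ(x) = 14 · x^2 + 23 · x^4 has its unique global minimum at x* = 0 (since φ'(x) = 28x + 92x^3 = 0 only at x = 0 for real x with both coefficients positive, and φ → ∞ as |x| → ∞). At x* = 0, φ(0) = 0 and φ''(0) = 28. Laplace's method then gives
  I(n) ~ sqrt(2π / (n · φ''(0))) · e^(−n φ(0)) = sqrt(2π / (28n)) = sqrt(π/(14n)).
The 23 · x^4 term contributes only at subleading order (an O(1/n) relative correction).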